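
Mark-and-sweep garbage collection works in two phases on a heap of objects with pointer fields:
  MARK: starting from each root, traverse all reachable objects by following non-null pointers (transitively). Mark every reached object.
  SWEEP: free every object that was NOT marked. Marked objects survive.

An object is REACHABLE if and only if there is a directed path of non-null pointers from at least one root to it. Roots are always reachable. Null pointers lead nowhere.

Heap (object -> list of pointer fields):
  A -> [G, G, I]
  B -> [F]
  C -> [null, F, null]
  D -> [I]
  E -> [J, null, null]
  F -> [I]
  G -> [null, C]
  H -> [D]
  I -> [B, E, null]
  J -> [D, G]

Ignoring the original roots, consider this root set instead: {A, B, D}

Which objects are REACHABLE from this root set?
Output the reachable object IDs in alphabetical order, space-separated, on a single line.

Answer: A B C D E F G I J

Derivation:
Roots: A B D
Mark A: refs=G G I, marked=A
Mark B: refs=F, marked=A B
Mark D: refs=I, marked=A B D
Mark G: refs=null C, marked=A B D G
Mark I: refs=B E null, marked=A B D G I
Mark F: refs=I, marked=A B D F G I
Mark C: refs=null F null, marked=A B C D F G I
Mark E: refs=J null null, marked=A B C D E F G I
Mark J: refs=D G, marked=A B C D E F G I J
Unmarked (collected): H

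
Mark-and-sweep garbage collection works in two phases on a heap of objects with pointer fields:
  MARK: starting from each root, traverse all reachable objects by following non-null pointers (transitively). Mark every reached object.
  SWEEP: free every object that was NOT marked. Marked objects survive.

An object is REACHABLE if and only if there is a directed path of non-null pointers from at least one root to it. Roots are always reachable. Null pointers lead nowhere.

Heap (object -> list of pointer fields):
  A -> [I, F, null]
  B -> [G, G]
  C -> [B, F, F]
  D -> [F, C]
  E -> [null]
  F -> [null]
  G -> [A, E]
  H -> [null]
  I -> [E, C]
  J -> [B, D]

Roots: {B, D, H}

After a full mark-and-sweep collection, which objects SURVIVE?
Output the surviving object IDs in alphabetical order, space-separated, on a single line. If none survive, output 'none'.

Answer: A B C D E F G H I

Derivation:
Roots: B D H
Mark B: refs=G G, marked=B
Mark D: refs=F C, marked=B D
Mark H: refs=null, marked=B D H
Mark G: refs=A E, marked=B D G H
Mark F: refs=null, marked=B D F G H
Mark C: refs=B F F, marked=B C D F G H
Mark A: refs=I F null, marked=A B C D F G H
Mark E: refs=null, marked=A B C D E F G H
Mark I: refs=E C, marked=A B C D E F G H I
Unmarked (collected): J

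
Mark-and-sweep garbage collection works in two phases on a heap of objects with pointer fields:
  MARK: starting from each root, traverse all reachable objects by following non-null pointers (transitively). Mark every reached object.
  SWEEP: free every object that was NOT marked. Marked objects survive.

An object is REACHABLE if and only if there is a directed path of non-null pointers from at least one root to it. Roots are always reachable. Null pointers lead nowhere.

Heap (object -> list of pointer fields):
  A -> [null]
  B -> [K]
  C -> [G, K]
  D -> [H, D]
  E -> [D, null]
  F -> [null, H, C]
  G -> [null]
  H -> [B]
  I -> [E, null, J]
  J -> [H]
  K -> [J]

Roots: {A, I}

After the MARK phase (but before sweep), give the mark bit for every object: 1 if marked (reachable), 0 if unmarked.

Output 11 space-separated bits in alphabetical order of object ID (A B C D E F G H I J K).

Roots: A I
Mark A: refs=null, marked=A
Mark I: refs=E null J, marked=A I
Mark E: refs=D null, marked=A E I
Mark J: refs=H, marked=A E I J
Mark D: refs=H D, marked=A D E I J
Mark H: refs=B, marked=A D E H I J
Mark B: refs=K, marked=A B D E H I J
Mark K: refs=J, marked=A B D E H I J K
Unmarked (collected): C F G

Answer: 1 1 0 1 1 0 0 1 1 1 1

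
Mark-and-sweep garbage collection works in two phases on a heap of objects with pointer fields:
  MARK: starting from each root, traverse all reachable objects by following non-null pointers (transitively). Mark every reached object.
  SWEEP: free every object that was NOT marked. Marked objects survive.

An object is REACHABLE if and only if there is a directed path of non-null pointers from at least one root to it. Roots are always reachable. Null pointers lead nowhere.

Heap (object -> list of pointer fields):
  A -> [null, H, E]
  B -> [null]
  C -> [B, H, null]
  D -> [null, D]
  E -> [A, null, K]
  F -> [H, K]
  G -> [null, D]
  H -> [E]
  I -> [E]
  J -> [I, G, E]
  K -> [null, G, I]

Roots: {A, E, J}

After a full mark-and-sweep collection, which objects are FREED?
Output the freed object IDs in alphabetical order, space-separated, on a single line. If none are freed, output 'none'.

Roots: A E J
Mark A: refs=null H E, marked=A
Mark E: refs=A null K, marked=A E
Mark J: refs=I G E, marked=A E J
Mark H: refs=E, marked=A E H J
Mark K: refs=null G I, marked=A E H J K
Mark I: refs=E, marked=A E H I J K
Mark G: refs=null D, marked=A E G H I J K
Mark D: refs=null D, marked=A D E G H I J K
Unmarked (collected): B C F

Answer: B C F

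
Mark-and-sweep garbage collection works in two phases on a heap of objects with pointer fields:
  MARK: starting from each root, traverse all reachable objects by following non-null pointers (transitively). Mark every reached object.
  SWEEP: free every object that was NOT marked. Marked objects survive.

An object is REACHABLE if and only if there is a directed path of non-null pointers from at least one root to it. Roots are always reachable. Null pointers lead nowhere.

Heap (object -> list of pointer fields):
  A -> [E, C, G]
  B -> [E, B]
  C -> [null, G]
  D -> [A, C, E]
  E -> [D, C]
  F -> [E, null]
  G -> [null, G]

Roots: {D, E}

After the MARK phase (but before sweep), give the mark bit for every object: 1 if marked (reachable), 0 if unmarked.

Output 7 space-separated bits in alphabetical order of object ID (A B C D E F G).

Roots: D E
Mark D: refs=A C E, marked=D
Mark E: refs=D C, marked=D E
Mark A: refs=E C G, marked=A D E
Mark C: refs=null G, marked=A C D E
Mark G: refs=null G, marked=A C D E G
Unmarked (collected): B F

Answer: 1 0 1 1 1 0 1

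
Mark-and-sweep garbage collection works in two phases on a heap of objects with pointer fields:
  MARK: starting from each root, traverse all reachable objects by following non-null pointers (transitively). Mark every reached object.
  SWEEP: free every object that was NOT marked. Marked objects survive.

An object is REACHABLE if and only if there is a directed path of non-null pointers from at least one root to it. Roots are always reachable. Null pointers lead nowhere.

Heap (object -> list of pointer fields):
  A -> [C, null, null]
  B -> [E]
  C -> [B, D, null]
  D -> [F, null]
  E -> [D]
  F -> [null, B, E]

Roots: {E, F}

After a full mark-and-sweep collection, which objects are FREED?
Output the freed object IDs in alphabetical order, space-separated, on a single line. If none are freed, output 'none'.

Roots: E F
Mark E: refs=D, marked=E
Mark F: refs=null B E, marked=E F
Mark D: refs=F null, marked=D E F
Mark B: refs=E, marked=B D E F
Unmarked (collected): A C

Answer: A C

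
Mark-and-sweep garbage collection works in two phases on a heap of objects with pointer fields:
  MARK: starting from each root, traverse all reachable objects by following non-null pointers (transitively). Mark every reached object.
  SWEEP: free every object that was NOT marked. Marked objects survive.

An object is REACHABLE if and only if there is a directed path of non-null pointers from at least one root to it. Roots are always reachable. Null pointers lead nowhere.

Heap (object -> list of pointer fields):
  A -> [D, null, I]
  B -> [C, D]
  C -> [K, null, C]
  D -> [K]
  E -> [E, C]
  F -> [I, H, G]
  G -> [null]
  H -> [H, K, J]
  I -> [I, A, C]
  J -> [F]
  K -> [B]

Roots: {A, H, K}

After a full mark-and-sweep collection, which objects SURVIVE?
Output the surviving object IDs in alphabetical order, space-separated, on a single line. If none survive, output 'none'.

Roots: A H K
Mark A: refs=D null I, marked=A
Mark H: refs=H K J, marked=A H
Mark K: refs=B, marked=A H K
Mark D: refs=K, marked=A D H K
Mark I: refs=I A C, marked=A D H I K
Mark J: refs=F, marked=A D H I J K
Mark B: refs=C D, marked=A B D H I J K
Mark C: refs=K null C, marked=A B C D H I J K
Mark F: refs=I H G, marked=A B C D F H I J K
Mark G: refs=null, marked=A B C D F G H I J K
Unmarked (collected): E

Answer: A B C D F G H I J K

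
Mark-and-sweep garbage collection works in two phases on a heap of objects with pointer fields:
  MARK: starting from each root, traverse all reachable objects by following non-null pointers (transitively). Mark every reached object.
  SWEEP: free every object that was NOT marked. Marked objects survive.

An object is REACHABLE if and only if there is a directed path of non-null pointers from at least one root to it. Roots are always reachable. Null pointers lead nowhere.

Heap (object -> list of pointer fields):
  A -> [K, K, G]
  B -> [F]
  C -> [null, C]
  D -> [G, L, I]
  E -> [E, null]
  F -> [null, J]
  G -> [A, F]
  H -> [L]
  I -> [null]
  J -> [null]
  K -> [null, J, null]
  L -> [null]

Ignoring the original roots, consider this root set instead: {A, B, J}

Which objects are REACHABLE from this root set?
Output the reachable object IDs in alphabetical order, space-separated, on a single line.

Roots: A B J
Mark A: refs=K K G, marked=A
Mark B: refs=F, marked=A B
Mark J: refs=null, marked=A B J
Mark K: refs=null J null, marked=A B J K
Mark G: refs=A F, marked=A B G J K
Mark F: refs=null J, marked=A B F G J K
Unmarked (collected): C D E H I L

Answer: A B F G J K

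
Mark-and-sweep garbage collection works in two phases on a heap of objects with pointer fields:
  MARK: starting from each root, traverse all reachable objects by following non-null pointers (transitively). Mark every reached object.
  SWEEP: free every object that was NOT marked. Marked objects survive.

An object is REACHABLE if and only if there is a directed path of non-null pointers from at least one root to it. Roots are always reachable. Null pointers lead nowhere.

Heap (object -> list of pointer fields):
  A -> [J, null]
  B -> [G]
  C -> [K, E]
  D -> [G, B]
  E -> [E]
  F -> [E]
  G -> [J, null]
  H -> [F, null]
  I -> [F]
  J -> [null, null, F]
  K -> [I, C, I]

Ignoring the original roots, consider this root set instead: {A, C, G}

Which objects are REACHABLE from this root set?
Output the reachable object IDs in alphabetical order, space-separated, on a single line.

Answer: A C E F G I J K

Derivation:
Roots: A C G
Mark A: refs=J null, marked=A
Mark C: refs=K E, marked=A C
Mark G: refs=J null, marked=A C G
Mark J: refs=null null F, marked=A C G J
Mark K: refs=I C I, marked=A C G J K
Mark E: refs=E, marked=A C E G J K
Mark F: refs=E, marked=A C E F G J K
Mark I: refs=F, marked=A C E F G I J K
Unmarked (collected): B D H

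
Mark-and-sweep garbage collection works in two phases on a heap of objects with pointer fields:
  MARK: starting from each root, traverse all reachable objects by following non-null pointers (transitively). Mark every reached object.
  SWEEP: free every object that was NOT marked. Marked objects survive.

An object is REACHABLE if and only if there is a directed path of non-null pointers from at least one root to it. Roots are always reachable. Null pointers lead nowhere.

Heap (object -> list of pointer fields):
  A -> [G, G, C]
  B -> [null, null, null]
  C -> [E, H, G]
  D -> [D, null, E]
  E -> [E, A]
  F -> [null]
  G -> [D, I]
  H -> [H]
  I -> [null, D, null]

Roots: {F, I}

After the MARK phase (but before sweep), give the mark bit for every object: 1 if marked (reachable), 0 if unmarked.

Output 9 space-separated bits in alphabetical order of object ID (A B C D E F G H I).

Answer: 1 0 1 1 1 1 1 1 1

Derivation:
Roots: F I
Mark F: refs=null, marked=F
Mark I: refs=null D null, marked=F I
Mark D: refs=D null E, marked=D F I
Mark E: refs=E A, marked=D E F I
Mark A: refs=G G C, marked=A D E F I
Mark G: refs=D I, marked=A D E F G I
Mark C: refs=E H G, marked=A C D E F G I
Mark H: refs=H, marked=A C D E F G H I
Unmarked (collected): B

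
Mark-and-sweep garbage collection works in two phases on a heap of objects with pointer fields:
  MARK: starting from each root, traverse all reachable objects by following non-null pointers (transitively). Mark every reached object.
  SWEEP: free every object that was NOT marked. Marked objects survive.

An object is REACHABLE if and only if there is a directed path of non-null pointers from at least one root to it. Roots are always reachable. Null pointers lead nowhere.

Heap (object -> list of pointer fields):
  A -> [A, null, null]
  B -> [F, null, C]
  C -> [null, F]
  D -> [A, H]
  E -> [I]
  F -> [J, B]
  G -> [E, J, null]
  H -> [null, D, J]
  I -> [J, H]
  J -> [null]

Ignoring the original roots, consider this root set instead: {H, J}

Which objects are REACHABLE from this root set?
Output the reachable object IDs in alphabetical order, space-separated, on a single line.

Answer: A D H J

Derivation:
Roots: H J
Mark H: refs=null D J, marked=H
Mark J: refs=null, marked=H J
Mark D: refs=A H, marked=D H J
Mark A: refs=A null null, marked=A D H J
Unmarked (collected): B C E F G I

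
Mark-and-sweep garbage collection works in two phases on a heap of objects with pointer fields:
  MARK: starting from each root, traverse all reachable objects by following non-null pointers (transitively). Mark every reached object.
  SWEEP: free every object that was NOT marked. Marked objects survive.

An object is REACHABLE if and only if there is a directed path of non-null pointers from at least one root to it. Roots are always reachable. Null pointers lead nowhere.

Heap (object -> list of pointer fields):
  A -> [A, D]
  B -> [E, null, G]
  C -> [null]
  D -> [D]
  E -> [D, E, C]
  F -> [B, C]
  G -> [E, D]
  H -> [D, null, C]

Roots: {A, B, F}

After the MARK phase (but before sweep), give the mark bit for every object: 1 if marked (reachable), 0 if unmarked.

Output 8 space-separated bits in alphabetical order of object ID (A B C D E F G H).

Roots: A B F
Mark A: refs=A D, marked=A
Mark B: refs=E null G, marked=A B
Mark F: refs=B C, marked=A B F
Mark D: refs=D, marked=A B D F
Mark E: refs=D E C, marked=A B D E F
Mark G: refs=E D, marked=A B D E F G
Mark C: refs=null, marked=A B C D E F G
Unmarked (collected): H

Answer: 1 1 1 1 1 1 1 0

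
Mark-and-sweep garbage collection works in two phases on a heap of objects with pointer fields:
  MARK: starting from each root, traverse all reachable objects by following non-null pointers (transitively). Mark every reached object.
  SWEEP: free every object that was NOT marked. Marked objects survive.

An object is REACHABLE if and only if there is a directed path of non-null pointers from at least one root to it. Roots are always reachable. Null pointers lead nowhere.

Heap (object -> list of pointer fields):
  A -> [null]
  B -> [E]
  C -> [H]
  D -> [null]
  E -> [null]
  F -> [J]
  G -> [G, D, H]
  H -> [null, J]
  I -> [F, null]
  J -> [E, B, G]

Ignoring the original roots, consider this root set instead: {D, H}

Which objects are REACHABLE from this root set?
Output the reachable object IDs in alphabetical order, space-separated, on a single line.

Roots: D H
Mark D: refs=null, marked=D
Mark H: refs=null J, marked=D H
Mark J: refs=E B G, marked=D H J
Mark E: refs=null, marked=D E H J
Mark B: refs=E, marked=B D E H J
Mark G: refs=G D H, marked=B D E G H J
Unmarked (collected): A C F I

Answer: B D E G H J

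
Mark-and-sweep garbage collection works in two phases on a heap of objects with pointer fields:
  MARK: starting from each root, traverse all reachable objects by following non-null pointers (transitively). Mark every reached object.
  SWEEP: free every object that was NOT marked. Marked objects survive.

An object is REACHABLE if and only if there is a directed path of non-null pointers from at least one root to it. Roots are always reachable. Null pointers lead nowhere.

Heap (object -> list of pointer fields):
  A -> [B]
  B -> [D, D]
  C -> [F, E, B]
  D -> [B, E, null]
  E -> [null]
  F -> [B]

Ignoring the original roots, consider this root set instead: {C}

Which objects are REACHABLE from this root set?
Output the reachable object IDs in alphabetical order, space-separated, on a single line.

Roots: C
Mark C: refs=F E B, marked=C
Mark F: refs=B, marked=C F
Mark E: refs=null, marked=C E F
Mark B: refs=D D, marked=B C E F
Mark D: refs=B E null, marked=B C D E F
Unmarked (collected): A

Answer: B C D E F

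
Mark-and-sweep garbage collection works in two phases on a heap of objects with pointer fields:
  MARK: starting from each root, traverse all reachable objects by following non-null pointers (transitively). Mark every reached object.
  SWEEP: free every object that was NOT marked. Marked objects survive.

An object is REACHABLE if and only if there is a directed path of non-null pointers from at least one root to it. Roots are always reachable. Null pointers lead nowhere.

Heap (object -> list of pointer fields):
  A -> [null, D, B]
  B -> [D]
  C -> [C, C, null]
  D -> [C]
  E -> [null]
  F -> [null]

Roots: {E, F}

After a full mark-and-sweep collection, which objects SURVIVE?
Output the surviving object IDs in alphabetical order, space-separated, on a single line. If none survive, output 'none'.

Answer: E F

Derivation:
Roots: E F
Mark E: refs=null, marked=E
Mark F: refs=null, marked=E F
Unmarked (collected): A B C D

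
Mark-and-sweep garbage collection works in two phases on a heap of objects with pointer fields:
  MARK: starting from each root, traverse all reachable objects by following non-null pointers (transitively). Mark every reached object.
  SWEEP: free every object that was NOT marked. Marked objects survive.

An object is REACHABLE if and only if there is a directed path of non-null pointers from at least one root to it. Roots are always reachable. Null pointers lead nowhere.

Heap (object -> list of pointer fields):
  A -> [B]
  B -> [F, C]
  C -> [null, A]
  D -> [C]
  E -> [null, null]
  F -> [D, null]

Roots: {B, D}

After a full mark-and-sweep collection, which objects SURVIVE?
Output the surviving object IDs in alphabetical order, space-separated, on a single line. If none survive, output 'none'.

Answer: A B C D F

Derivation:
Roots: B D
Mark B: refs=F C, marked=B
Mark D: refs=C, marked=B D
Mark F: refs=D null, marked=B D F
Mark C: refs=null A, marked=B C D F
Mark A: refs=B, marked=A B C D F
Unmarked (collected): E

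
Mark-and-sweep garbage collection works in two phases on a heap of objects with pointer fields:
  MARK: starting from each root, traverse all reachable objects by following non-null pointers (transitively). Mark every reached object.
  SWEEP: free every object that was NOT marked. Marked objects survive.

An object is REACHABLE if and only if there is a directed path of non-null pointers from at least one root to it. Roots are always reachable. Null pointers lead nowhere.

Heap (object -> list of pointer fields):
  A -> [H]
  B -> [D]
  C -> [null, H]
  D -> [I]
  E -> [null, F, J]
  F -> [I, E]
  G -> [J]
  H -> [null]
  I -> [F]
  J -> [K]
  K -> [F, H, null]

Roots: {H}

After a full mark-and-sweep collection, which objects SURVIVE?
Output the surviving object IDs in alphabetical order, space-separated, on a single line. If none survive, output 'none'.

Roots: H
Mark H: refs=null, marked=H
Unmarked (collected): A B C D E F G I J K

Answer: H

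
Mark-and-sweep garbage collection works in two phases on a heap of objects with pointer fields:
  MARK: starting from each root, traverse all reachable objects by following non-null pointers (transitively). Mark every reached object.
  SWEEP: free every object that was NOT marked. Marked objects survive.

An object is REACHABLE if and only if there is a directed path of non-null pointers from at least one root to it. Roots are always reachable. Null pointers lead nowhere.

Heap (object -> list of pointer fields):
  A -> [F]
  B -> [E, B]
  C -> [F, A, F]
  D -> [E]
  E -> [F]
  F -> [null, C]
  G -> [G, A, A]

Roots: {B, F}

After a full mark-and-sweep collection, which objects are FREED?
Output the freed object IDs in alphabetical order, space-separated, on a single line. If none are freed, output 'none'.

Answer: D G

Derivation:
Roots: B F
Mark B: refs=E B, marked=B
Mark F: refs=null C, marked=B F
Mark E: refs=F, marked=B E F
Mark C: refs=F A F, marked=B C E F
Mark A: refs=F, marked=A B C E F
Unmarked (collected): D G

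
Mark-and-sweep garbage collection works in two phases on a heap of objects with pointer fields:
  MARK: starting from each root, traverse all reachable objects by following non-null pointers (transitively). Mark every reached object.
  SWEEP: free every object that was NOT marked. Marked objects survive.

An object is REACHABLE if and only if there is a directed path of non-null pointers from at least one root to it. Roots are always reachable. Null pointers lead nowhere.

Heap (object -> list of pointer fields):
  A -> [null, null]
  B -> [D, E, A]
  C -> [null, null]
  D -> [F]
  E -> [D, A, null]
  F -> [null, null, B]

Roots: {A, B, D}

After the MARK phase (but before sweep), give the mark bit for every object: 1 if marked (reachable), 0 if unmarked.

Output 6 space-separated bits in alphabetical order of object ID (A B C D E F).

Answer: 1 1 0 1 1 1

Derivation:
Roots: A B D
Mark A: refs=null null, marked=A
Mark B: refs=D E A, marked=A B
Mark D: refs=F, marked=A B D
Mark E: refs=D A null, marked=A B D E
Mark F: refs=null null B, marked=A B D E F
Unmarked (collected): C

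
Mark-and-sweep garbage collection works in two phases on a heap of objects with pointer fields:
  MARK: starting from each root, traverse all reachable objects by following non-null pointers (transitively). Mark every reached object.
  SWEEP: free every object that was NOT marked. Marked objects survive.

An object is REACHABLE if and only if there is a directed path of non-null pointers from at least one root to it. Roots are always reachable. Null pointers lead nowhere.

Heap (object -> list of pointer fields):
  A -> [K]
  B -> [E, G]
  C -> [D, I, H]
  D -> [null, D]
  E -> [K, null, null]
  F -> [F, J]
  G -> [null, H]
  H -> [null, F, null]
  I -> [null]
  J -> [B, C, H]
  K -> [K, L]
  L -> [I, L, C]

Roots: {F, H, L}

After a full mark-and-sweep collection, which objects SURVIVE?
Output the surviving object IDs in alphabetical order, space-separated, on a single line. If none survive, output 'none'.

Roots: F H L
Mark F: refs=F J, marked=F
Mark H: refs=null F null, marked=F H
Mark L: refs=I L C, marked=F H L
Mark J: refs=B C H, marked=F H J L
Mark I: refs=null, marked=F H I J L
Mark C: refs=D I H, marked=C F H I J L
Mark B: refs=E G, marked=B C F H I J L
Mark D: refs=null D, marked=B C D F H I J L
Mark E: refs=K null null, marked=B C D E F H I J L
Mark G: refs=null H, marked=B C D E F G H I J L
Mark K: refs=K L, marked=B C D E F G H I J K L
Unmarked (collected): A

Answer: B C D E F G H I J K L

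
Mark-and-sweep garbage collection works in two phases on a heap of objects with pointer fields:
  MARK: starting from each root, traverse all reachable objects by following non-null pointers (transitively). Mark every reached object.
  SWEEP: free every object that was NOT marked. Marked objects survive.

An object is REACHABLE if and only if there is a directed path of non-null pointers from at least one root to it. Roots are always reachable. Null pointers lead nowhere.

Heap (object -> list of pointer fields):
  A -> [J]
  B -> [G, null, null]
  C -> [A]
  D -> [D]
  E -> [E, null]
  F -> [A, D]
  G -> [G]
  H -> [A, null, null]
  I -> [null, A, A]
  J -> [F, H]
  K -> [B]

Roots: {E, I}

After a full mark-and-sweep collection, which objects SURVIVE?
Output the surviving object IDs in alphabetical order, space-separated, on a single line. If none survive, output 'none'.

Roots: E I
Mark E: refs=E null, marked=E
Mark I: refs=null A A, marked=E I
Mark A: refs=J, marked=A E I
Mark J: refs=F H, marked=A E I J
Mark F: refs=A D, marked=A E F I J
Mark H: refs=A null null, marked=A E F H I J
Mark D: refs=D, marked=A D E F H I J
Unmarked (collected): B C G K

Answer: A D E F H I J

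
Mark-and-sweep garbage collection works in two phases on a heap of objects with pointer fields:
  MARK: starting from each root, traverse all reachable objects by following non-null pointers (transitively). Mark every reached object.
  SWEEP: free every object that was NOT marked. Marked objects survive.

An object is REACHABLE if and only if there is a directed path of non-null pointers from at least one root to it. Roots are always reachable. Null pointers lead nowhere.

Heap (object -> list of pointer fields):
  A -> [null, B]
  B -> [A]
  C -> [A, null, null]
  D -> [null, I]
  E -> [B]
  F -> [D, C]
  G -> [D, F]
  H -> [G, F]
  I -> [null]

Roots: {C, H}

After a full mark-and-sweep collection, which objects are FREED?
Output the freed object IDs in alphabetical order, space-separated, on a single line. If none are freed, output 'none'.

Roots: C H
Mark C: refs=A null null, marked=C
Mark H: refs=G F, marked=C H
Mark A: refs=null B, marked=A C H
Mark G: refs=D F, marked=A C G H
Mark F: refs=D C, marked=A C F G H
Mark B: refs=A, marked=A B C F G H
Mark D: refs=null I, marked=A B C D F G H
Mark I: refs=null, marked=A B C D F G H I
Unmarked (collected): E

Answer: E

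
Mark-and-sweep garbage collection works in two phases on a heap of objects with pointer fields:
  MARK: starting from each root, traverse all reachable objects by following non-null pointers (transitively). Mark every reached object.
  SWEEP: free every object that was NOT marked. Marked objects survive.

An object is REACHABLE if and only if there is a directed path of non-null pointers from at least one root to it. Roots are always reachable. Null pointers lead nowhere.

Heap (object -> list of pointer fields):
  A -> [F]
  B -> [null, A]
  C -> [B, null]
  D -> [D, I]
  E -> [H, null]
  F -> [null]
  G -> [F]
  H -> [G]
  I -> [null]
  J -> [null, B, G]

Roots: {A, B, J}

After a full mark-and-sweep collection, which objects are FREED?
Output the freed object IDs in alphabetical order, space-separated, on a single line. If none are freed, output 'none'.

Roots: A B J
Mark A: refs=F, marked=A
Mark B: refs=null A, marked=A B
Mark J: refs=null B G, marked=A B J
Mark F: refs=null, marked=A B F J
Mark G: refs=F, marked=A B F G J
Unmarked (collected): C D E H I

Answer: C D E H I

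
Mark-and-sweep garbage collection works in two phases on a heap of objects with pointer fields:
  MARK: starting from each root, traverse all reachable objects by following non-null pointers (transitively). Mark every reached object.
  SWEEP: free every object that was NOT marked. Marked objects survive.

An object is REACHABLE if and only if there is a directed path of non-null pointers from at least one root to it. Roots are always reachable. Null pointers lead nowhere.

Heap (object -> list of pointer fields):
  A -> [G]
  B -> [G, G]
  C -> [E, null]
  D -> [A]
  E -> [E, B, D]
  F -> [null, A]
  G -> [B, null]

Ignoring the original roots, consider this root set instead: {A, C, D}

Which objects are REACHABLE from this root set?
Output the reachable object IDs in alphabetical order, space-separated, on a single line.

Roots: A C D
Mark A: refs=G, marked=A
Mark C: refs=E null, marked=A C
Mark D: refs=A, marked=A C D
Mark G: refs=B null, marked=A C D G
Mark E: refs=E B D, marked=A C D E G
Mark B: refs=G G, marked=A B C D E G
Unmarked (collected): F

Answer: A B C D E G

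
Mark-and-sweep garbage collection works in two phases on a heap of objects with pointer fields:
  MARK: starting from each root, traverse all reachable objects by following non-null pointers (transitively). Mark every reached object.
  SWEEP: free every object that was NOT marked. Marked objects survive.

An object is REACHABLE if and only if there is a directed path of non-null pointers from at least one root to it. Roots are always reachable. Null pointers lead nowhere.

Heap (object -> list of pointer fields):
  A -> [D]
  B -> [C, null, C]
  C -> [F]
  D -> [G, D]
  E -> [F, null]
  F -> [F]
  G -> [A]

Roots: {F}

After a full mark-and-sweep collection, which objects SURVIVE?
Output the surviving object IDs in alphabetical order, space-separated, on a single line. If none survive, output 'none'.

Roots: F
Mark F: refs=F, marked=F
Unmarked (collected): A B C D E G

Answer: F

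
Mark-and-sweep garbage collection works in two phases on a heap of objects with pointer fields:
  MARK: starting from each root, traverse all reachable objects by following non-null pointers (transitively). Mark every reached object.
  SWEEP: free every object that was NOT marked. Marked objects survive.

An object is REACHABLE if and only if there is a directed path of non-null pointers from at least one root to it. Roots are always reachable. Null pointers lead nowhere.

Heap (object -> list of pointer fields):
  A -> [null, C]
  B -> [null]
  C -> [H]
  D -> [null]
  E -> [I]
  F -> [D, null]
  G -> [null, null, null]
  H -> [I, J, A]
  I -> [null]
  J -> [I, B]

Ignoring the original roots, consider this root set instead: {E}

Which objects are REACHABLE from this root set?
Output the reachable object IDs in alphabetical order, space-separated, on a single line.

Answer: E I

Derivation:
Roots: E
Mark E: refs=I, marked=E
Mark I: refs=null, marked=E I
Unmarked (collected): A B C D F G H J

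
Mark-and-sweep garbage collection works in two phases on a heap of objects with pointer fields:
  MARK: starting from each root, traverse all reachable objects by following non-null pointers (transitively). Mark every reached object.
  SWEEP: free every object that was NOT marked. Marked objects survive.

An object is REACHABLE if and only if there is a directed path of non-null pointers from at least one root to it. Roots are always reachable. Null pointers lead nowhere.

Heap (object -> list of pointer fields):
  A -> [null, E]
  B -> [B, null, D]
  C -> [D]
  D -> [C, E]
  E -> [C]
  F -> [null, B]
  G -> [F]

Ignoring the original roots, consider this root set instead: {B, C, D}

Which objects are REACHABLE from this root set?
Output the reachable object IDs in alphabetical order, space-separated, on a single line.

Answer: B C D E

Derivation:
Roots: B C D
Mark B: refs=B null D, marked=B
Mark C: refs=D, marked=B C
Mark D: refs=C E, marked=B C D
Mark E: refs=C, marked=B C D E
Unmarked (collected): A F G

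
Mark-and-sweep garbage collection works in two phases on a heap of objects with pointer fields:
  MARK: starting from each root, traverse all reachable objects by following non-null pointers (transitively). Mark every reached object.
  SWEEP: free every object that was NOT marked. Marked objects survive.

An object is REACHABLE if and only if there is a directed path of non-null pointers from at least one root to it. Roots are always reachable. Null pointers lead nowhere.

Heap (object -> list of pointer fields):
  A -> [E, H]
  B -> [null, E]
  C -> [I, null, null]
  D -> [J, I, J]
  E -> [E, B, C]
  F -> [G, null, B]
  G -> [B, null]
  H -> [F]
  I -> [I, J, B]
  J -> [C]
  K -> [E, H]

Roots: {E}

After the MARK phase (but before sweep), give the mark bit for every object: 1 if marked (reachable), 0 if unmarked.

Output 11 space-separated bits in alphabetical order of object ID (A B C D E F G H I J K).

Answer: 0 1 1 0 1 0 0 0 1 1 0

Derivation:
Roots: E
Mark E: refs=E B C, marked=E
Mark B: refs=null E, marked=B E
Mark C: refs=I null null, marked=B C E
Mark I: refs=I J B, marked=B C E I
Mark J: refs=C, marked=B C E I J
Unmarked (collected): A D F G H K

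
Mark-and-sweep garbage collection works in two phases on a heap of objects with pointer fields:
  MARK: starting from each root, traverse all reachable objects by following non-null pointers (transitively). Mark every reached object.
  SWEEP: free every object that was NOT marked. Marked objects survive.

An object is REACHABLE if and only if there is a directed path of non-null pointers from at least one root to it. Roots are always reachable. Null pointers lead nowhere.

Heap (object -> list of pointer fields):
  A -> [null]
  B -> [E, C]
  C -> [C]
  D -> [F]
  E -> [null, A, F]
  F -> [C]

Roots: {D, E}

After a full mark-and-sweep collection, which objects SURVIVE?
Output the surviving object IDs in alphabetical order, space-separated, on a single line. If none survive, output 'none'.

Answer: A C D E F

Derivation:
Roots: D E
Mark D: refs=F, marked=D
Mark E: refs=null A F, marked=D E
Mark F: refs=C, marked=D E F
Mark A: refs=null, marked=A D E F
Mark C: refs=C, marked=A C D E F
Unmarked (collected): B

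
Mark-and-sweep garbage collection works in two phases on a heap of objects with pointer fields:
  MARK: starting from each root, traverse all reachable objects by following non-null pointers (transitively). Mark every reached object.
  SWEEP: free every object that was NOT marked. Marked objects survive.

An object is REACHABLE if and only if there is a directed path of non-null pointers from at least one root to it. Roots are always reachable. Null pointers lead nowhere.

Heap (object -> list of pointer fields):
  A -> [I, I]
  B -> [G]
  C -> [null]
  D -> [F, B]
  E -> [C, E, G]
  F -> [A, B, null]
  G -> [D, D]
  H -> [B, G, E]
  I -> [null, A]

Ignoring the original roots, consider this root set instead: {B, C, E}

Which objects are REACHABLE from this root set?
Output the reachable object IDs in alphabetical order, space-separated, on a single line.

Answer: A B C D E F G I

Derivation:
Roots: B C E
Mark B: refs=G, marked=B
Mark C: refs=null, marked=B C
Mark E: refs=C E G, marked=B C E
Mark G: refs=D D, marked=B C E G
Mark D: refs=F B, marked=B C D E G
Mark F: refs=A B null, marked=B C D E F G
Mark A: refs=I I, marked=A B C D E F G
Mark I: refs=null A, marked=A B C D E F G I
Unmarked (collected): H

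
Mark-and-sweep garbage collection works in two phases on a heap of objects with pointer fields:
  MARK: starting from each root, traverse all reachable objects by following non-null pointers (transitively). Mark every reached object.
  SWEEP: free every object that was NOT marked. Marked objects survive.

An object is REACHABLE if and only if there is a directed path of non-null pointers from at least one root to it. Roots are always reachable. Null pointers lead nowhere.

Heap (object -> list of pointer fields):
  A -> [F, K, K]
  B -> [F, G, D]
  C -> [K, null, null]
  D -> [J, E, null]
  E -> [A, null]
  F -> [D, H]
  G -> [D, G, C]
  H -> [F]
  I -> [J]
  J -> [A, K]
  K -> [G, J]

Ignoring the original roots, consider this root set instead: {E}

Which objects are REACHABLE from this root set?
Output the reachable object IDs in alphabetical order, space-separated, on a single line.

Roots: E
Mark E: refs=A null, marked=E
Mark A: refs=F K K, marked=A E
Mark F: refs=D H, marked=A E F
Mark K: refs=G J, marked=A E F K
Mark D: refs=J E null, marked=A D E F K
Mark H: refs=F, marked=A D E F H K
Mark G: refs=D G C, marked=A D E F G H K
Mark J: refs=A K, marked=A D E F G H J K
Mark C: refs=K null null, marked=A C D E F G H J K
Unmarked (collected): B I

Answer: A C D E F G H J K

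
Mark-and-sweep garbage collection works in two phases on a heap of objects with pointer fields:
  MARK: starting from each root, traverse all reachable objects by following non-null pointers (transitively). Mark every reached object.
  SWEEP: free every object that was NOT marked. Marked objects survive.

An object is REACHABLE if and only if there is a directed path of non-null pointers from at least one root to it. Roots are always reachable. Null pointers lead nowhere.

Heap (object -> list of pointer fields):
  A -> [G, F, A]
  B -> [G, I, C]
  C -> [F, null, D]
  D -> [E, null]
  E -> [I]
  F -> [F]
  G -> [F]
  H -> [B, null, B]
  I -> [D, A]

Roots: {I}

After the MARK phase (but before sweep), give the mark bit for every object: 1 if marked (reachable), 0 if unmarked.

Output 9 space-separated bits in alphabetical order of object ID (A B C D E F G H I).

Roots: I
Mark I: refs=D A, marked=I
Mark D: refs=E null, marked=D I
Mark A: refs=G F A, marked=A D I
Mark E: refs=I, marked=A D E I
Mark G: refs=F, marked=A D E G I
Mark F: refs=F, marked=A D E F G I
Unmarked (collected): B C H

Answer: 1 0 0 1 1 1 1 0 1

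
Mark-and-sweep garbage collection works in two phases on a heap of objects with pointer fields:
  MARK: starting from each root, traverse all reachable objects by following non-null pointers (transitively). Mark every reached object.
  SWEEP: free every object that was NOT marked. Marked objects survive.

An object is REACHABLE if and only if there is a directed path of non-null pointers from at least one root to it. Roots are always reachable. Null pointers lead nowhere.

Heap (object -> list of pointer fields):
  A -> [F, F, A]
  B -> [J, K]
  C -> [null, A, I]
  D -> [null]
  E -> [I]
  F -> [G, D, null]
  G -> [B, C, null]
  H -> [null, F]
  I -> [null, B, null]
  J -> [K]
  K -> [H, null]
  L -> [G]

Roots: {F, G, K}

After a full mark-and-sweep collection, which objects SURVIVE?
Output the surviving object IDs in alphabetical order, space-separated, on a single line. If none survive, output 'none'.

Roots: F G K
Mark F: refs=G D null, marked=F
Mark G: refs=B C null, marked=F G
Mark K: refs=H null, marked=F G K
Mark D: refs=null, marked=D F G K
Mark B: refs=J K, marked=B D F G K
Mark C: refs=null A I, marked=B C D F G K
Mark H: refs=null F, marked=B C D F G H K
Mark J: refs=K, marked=B C D F G H J K
Mark A: refs=F F A, marked=A B C D F G H J K
Mark I: refs=null B null, marked=A B C D F G H I J K
Unmarked (collected): E L

Answer: A B C D F G H I J K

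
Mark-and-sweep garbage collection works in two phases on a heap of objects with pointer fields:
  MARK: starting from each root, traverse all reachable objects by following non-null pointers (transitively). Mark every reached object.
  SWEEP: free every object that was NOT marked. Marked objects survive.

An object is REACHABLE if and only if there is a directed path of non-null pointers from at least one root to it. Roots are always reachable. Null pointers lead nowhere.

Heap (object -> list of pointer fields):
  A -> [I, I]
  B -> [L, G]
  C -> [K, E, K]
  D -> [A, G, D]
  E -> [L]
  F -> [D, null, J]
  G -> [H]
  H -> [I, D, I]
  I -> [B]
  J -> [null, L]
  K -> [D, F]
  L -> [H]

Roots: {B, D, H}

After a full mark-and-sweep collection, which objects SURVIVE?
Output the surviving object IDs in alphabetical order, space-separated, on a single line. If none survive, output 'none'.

Answer: A B D G H I L

Derivation:
Roots: B D H
Mark B: refs=L G, marked=B
Mark D: refs=A G D, marked=B D
Mark H: refs=I D I, marked=B D H
Mark L: refs=H, marked=B D H L
Mark G: refs=H, marked=B D G H L
Mark A: refs=I I, marked=A B D G H L
Mark I: refs=B, marked=A B D G H I L
Unmarked (collected): C E F J K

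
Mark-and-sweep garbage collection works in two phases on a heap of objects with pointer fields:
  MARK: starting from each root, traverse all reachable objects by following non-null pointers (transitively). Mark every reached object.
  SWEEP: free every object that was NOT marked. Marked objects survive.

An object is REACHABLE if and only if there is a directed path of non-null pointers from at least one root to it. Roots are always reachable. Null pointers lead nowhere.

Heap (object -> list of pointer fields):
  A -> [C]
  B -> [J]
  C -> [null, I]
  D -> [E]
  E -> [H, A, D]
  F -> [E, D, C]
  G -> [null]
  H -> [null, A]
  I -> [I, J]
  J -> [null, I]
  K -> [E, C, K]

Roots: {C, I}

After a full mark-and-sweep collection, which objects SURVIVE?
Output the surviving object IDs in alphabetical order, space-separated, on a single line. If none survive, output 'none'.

Answer: C I J

Derivation:
Roots: C I
Mark C: refs=null I, marked=C
Mark I: refs=I J, marked=C I
Mark J: refs=null I, marked=C I J
Unmarked (collected): A B D E F G H K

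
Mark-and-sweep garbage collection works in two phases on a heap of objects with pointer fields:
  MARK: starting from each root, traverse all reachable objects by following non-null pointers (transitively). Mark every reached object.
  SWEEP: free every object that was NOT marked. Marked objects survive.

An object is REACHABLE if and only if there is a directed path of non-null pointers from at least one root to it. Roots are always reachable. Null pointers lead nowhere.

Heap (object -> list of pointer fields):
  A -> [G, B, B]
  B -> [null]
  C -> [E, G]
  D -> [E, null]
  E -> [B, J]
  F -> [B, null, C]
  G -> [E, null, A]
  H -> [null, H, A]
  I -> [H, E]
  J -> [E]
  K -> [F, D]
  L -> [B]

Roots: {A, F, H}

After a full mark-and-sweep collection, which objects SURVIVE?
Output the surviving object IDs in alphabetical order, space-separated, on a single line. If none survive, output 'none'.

Answer: A B C E F G H J

Derivation:
Roots: A F H
Mark A: refs=G B B, marked=A
Mark F: refs=B null C, marked=A F
Mark H: refs=null H A, marked=A F H
Mark G: refs=E null A, marked=A F G H
Mark B: refs=null, marked=A B F G H
Mark C: refs=E G, marked=A B C F G H
Mark E: refs=B J, marked=A B C E F G H
Mark J: refs=E, marked=A B C E F G H J
Unmarked (collected): D I K L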